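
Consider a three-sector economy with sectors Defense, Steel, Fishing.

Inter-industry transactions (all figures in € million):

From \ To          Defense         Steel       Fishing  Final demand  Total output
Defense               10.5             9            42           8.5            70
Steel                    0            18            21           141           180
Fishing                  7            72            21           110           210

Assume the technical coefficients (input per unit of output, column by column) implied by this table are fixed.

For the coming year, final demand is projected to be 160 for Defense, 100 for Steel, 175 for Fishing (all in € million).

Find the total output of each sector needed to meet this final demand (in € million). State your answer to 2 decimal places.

x_1 = 264.27, x_2 = 143.04, x_3 = 287.38

Technical coefficients a_ij = z_ij / X_j:
  a_11 = 10.5/70 = 0.15, a_21 = 0/70 = 0.00, a_31 = 7/70 = 0.10
  a_12 = 9/180 = 0.05, a_22 = 18/180 = 0.10, a_32 = 72/180 = 0.40
  a_13 = 42/210 = 0.20, a_23 = 21/210 = 0.10, a_33 = 21/210 = 0.10
I − A =
  [   0.85    -0.05    -0.20]
  [   0.00     0.90    -0.10]
  [  -0.10    -0.40     0.90]
Cofactors of I−A, C_ij = (−1)^(i+j)·(minor ij) (rows/columns in the sector order above):
  C_11 = (0.90)(0.90) − (-0.10)(-0.40) = 0.7700
  C_12 = −[(0.00)(0.90) − (-0.10)(-0.10)] = 0.0100
  C_13 = (0.00)(-0.40) − (0.90)(-0.10) = 0.0900
  C_21 = −[(-0.05)(0.90) − (-0.20)(-0.40)] = 0.1250
  C_22 = (0.85)(0.90) − (-0.20)(-0.10) = 0.7450
  C_23 = −[(0.85)(-0.40) − (-0.05)(-0.10)] = 0.3450
  C_31 = (-0.05)(-0.10) − (-0.20)(0.90) = 0.1850
  C_32 = −[(0.85)(-0.10) − (-0.20)(0.00)] = 0.0850
  C_33 = (0.85)(0.90) − (-0.05)(0.00) = 0.7650
det(I−A) = Σ_j (I−A)_1j·C_1j = (0.85)(0.7700) + (-0.05)(0.0100) + (-0.20)(0.0900) = 0.6360
adj(I−A) = Cᵀ =
  [ 0.7700   0.1250   0.1850]
  [ 0.0100   0.7450   0.0850]
  [ 0.0900   0.3450   0.7650]
(I − A)⁻¹ = adj(I−A) / det(I−A) ≈
  [   1.2107     0.1965     0.2909]
  [   0.0157     1.1714     0.1336]
  [   0.1415     0.5425     1.2028]
x = (I − A)⁻¹ d = adj(I−A)·d / det(I−A), with det(I−A) = 0.6360:
  x_1 = (0.7700·160 + 0.1250·100 + 0.1850·175) / 0.6360 = 168.075 / 0.6360 ≈ 264.27
  x_2 = (0.0100·160 + 0.7450·100 + 0.0850·175) / 0.6360 = 90.975 / 0.6360 ≈ 143.04
  x_3 = (0.0900·160 + 0.3450·100 + 0.7650·175) / 0.6360 = 182.775 / 0.6360 ≈ 287.38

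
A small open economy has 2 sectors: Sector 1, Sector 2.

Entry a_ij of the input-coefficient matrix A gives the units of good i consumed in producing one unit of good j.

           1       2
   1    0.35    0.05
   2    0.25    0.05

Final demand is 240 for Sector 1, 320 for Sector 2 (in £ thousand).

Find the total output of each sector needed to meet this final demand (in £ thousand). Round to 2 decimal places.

I − A =
  [   0.65    -0.05]
  [  -0.25     0.95]
det(I−A) = (0.65)(0.95) − (-0.05)(-0.25) = 0.6050
adj(I−A) = [[0.95, 0.05], [0.25, 0.65]]
(I − A)⁻¹ = adj(I−A) / det(I−A) ≈
  [   1.5702     0.0826]
  [   0.4132     1.0744]
x = (I − A)⁻¹ d = adj(I−A)·d / det(I−A), with det(I−A) = 0.6050:
  x_1 = (0.95·240 + 0.05·320) / 0.6050 = 244.00 / 0.6050 ≈ 403.31
  x_2 = (0.25·240 + 0.65·320) / 0.6050 = 268.00 / 0.6050 ≈ 442.98

x_1 = 403.31, x_2 = 442.98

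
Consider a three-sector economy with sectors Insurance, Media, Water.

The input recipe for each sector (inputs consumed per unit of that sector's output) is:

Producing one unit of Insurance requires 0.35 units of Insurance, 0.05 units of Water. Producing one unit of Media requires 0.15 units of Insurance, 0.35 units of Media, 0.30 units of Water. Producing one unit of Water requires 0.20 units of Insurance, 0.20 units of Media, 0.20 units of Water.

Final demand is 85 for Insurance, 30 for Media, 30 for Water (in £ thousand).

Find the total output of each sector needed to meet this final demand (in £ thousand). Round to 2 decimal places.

I − A =
  [   0.65    -0.15    -0.20]
  [   0.00     0.65    -0.20]
  [  -0.05    -0.30     0.80]
Cofactors of I−A, C_ij = (−1)^(i+j)·(minor ij) (rows/columns in the sector order above):
  C_11 = (0.65)(0.80) − (-0.20)(-0.30) = 0.4600
  C_12 = −[(0.00)(0.80) − (-0.20)(-0.05)] = 0.0100
  C_13 = (0.00)(-0.30) − (0.65)(-0.05) = 0.0325
  C_21 = −[(-0.15)(0.80) − (-0.20)(-0.30)] = 0.1800
  C_22 = (0.65)(0.80) − (-0.20)(-0.05) = 0.5100
  C_23 = −[(0.65)(-0.30) − (-0.15)(-0.05)] = 0.2025
  C_31 = (-0.15)(-0.20) − (-0.20)(0.65) = 0.1600
  C_32 = −[(0.65)(-0.20) − (-0.20)(0.00)] = 0.1300
  C_33 = (0.65)(0.65) − (-0.15)(0.00) = 0.4225
det(I−A) = Σ_j (I−A)_1j·C_1j = (0.65)(0.4600) + (-0.15)(0.0100) + (-0.20)(0.0325) = 0.2910
adj(I−A) = Cᵀ =
  [ 0.4600   0.1800   0.1600]
  [ 0.0100   0.5100   0.1300]
  [ 0.0325   0.2025   0.4225]
(I − A)⁻¹ = adj(I−A) / det(I−A) ≈
  [   1.5808     0.6186     0.5498]
  [   0.0344     1.7526     0.4467]
  [   0.1117     0.6959     1.4519]
x = (I − A)⁻¹ d = adj(I−A)·d / det(I−A), with det(I−A) = 0.2910:
  x_1 = (0.4600·85 + 0.1800·30 + 0.1600·30) / 0.2910 = 49.30 / 0.2910 ≈ 169.42
  x_2 = (0.0100·85 + 0.5100·30 + 0.1300·30) / 0.2910 = 20.05 / 0.2910 ≈ 68.90
  x_3 = (0.0325·85 + 0.2025·30 + 0.4225·30) / 0.2910 = 21.5125 / 0.2910 ≈ 73.93

x_1 = 169.42, x_2 = 68.90, x_3 = 73.93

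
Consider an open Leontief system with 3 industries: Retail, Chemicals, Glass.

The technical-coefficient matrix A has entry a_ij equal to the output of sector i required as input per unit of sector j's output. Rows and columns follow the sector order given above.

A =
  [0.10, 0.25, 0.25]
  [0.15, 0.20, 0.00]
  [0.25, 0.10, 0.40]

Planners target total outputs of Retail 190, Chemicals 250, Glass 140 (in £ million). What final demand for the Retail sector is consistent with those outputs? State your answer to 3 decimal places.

d_1 = 73.500

I − A =
  [   0.90    -0.25    -0.25]
  [  -0.15     0.80     0.00]
  [  -0.25    -0.10     0.60]
d = (I − A) x:
  d_1 = (+0.90)·190 + (-0.25)·250 + (-0.25)·140 = 73.500
  d_2 = (-0.15)·190 + (+0.80)·250 + (+0.00)·140 = 171.500
  d_3 = (-0.25)·190 + (-0.10)·250 + (+0.60)·140 = 11.500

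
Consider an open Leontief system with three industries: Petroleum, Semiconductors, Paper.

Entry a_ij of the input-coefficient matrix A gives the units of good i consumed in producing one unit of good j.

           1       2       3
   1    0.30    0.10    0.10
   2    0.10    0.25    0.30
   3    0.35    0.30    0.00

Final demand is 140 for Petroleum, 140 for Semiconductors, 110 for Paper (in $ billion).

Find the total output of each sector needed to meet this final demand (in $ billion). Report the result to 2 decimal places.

I − A =
  [   0.70    -0.10    -0.10]
  [  -0.10     0.75    -0.30]
  [  -0.35    -0.30     1.00]
Cofactors of I−A, C_ij = (−1)^(i+j)·(minor ij) (rows/columns in the sector order above):
  C_11 = (0.75)(1.00) − (-0.30)(-0.30) = 0.6600
  C_12 = −[(-0.10)(1.00) − (-0.30)(-0.35)] = 0.2050
  C_13 = (-0.10)(-0.30) − (0.75)(-0.35) = 0.2925
  C_21 = −[(-0.10)(1.00) − (-0.10)(-0.30)] = 0.1300
  C_22 = (0.70)(1.00) − (-0.10)(-0.35) = 0.6650
  C_23 = −[(0.70)(-0.30) − (-0.10)(-0.35)] = 0.2450
  C_31 = (-0.10)(-0.30) − (-0.10)(0.75) = 0.1050
  C_32 = −[(0.70)(-0.30) − (-0.10)(-0.10)] = 0.2200
  C_33 = (0.70)(0.75) − (-0.10)(-0.10) = 0.5150
det(I−A) = Σ_j (I−A)_1j·C_1j = (0.70)(0.6600) + (-0.10)(0.2050) + (-0.10)(0.2925) = 0.41225
adj(I−A) = Cᵀ =
  [ 0.6600   0.1300   0.1050]
  [ 0.2050   0.6650   0.2200]
  [ 0.2925   0.2450   0.5150]
(I − A)⁻¹ = adj(I−A) / det(I−A) ≈
  [   1.6010     0.3153     0.2547]
  [   0.4973     1.6131     0.5337]
  [   0.7095     0.5943     1.2492]
x = (I − A)⁻¹ d = adj(I−A)·d / det(I−A), with det(I−A) = 0.41225:
  x_1 = (0.6600·140 + 0.1300·140 + 0.1050·110) / 0.41225 = 122.15 / 0.41225 ≈ 296.30
  x_2 = (0.2050·140 + 0.6650·140 + 0.2200·110) / 0.41225 = 146.00 / 0.41225 ≈ 354.15
  x_3 = (0.2925·140 + 0.2450·140 + 0.5150·110) / 0.41225 = 131.90 / 0.41225 ≈ 319.95

x_1 = 296.30, x_2 = 354.15, x_3 = 319.95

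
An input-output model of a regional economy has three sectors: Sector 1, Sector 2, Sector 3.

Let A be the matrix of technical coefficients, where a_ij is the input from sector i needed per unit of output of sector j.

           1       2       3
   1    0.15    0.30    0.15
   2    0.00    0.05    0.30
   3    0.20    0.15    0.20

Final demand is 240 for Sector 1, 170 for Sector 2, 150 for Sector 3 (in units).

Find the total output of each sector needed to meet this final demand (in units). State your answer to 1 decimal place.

I − A =
  [   0.85    -0.30    -0.15]
  [   0.00     0.95    -0.30]
  [  -0.20    -0.15     0.80]
Cofactors of I−A, C_ij = (−1)^(i+j)·(minor ij) (rows/columns in the sector order above):
  C_11 = (0.95)(0.80) − (-0.30)(-0.15) = 0.7150
  C_12 = −[(0.00)(0.80) − (-0.30)(-0.20)] = 0.0600
  C_13 = (0.00)(-0.15) − (0.95)(-0.20) = 0.1900
  C_21 = −[(-0.30)(0.80) − (-0.15)(-0.15)] = 0.2625
  C_22 = (0.85)(0.80) − (-0.15)(-0.20) = 0.6500
  C_23 = −[(0.85)(-0.15) − (-0.30)(-0.20)] = 0.1875
  C_31 = (-0.30)(-0.30) − (-0.15)(0.95) = 0.2325
  C_32 = −[(0.85)(-0.30) − (-0.15)(0.00)] = 0.2550
  C_33 = (0.85)(0.95) − (-0.30)(0.00) = 0.8075
det(I−A) = Σ_j (I−A)_1j·C_1j = (0.85)(0.7150) + (-0.30)(0.0600) + (-0.15)(0.1900) = 0.56125
adj(I−A) = Cᵀ =
  [ 0.7150   0.2625   0.2325]
  [ 0.0600   0.6500   0.2550]
  [ 0.1900   0.1875   0.8075]
(I − A)⁻¹ = adj(I−A) / det(I−A) ≈
  [   1.2739     0.4677     0.4143]
  [   0.1069     1.1581     0.4543]
  [   0.3385     0.3341     1.4388]
x = (I − A)⁻¹ d = adj(I−A)·d / det(I−A), with det(I−A) = 0.56125:
  x_1 = (0.7150·240 + 0.2625·170 + 0.2325·150) / 0.56125 = 251.10 / 0.56125 ≈ 447.4
  x_2 = (0.0600·240 + 0.6500·170 + 0.2550·150) / 0.56125 = 163.15 / 0.56125 ≈ 290.7
  x_3 = (0.1900·240 + 0.1875·170 + 0.8075·150) / 0.56125 = 198.60 / 0.56125 ≈ 353.9

x_1 = 447.4, x_2 = 290.7, x_3 = 353.9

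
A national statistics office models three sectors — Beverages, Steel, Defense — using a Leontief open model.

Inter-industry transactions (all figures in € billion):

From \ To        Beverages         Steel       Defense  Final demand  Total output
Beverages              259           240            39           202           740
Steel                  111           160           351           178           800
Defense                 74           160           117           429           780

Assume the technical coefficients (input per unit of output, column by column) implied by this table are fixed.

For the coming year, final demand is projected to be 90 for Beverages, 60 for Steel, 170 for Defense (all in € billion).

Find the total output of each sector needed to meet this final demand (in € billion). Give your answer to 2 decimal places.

x_B = 302.68, x_S = 304.60, x_D = 307.28

Technical coefficients a_ij = z_ij / X_j:
  a_BB = 259/740 = 0.35, a_SB = 111/740 = 0.15, a_DB = 74/740 = 0.10
  a_BS = 240/800 = 0.30, a_SS = 160/800 = 0.20, a_DS = 160/800 = 0.20
  a_BD = 39/780 = 0.05, a_SD = 351/780 = 0.45, a_DD = 117/780 = 0.15
I − A =
  [   0.65    -0.30    -0.05]
  [  -0.15     0.80    -0.45]
  [  -0.10    -0.20     0.85]
Cofactors of I−A, C_ij = (−1)^(i+j)·(minor ij) (rows/columns in the sector order above):
  C_11 = (0.80)(0.85) − (-0.45)(-0.20) = 0.5900
  C_12 = −[(-0.15)(0.85) − (-0.45)(-0.10)] = 0.1725
  C_13 = (-0.15)(-0.20) − (0.80)(-0.10) = 0.1100
  C_21 = −[(-0.30)(0.85) − (-0.05)(-0.20)] = 0.2650
  C_22 = (0.65)(0.85) − (-0.05)(-0.10) = 0.5475
  C_23 = −[(0.65)(-0.20) − (-0.30)(-0.10)] = 0.1600
  C_31 = (-0.30)(-0.45) − (-0.05)(0.80) = 0.1750
  C_32 = −[(0.65)(-0.45) − (-0.05)(-0.15)] = 0.3000
  C_33 = (0.65)(0.80) − (-0.30)(-0.15) = 0.4750
det(I−A) = Σ_j (I−A)_1j·C_1j = (0.65)(0.5900) + (-0.30)(0.1725) + (-0.05)(0.1100) = 0.32625
adj(I−A) = Cᵀ =
  [ 0.5900   0.2650   0.1750]
  [ 0.1725   0.5475   0.3000]
  [ 0.1100   0.1600   0.4750]
(I − A)⁻¹ = adj(I−A) / det(I−A) ≈
  [   1.8084     0.8123     0.5364]
  [   0.5287     1.6782     0.9195]
  [   0.3372     0.4904     1.4559]
x = (I − A)⁻¹ d = adj(I−A)·d / det(I−A), with det(I−A) = 0.32625:
  x_B = (0.5900·90 + 0.2650·60 + 0.1750·170) / 0.32625 = 98.75 / 0.32625 ≈ 302.68
  x_S = (0.1725·90 + 0.5475·60 + 0.3000·170) / 0.32625 = 99.375 / 0.32625 ≈ 304.60
  x_D = (0.1100·90 + 0.1600·60 + 0.4750·170) / 0.32625 = 100.25 / 0.32625 ≈ 307.28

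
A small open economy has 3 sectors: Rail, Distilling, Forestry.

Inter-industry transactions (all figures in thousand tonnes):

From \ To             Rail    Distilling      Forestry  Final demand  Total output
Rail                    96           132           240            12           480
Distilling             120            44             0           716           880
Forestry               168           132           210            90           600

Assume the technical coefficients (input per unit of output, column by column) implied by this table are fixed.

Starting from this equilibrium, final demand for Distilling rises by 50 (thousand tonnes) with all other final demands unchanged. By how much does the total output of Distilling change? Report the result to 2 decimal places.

Δx_2 = 59.08

Technical coefficients a_ij = z_ij / X_j:
  a_11 = 96/480 = 0.20, a_21 = 120/480 = 0.25, a_31 = 168/480 = 0.35
  a_12 = 132/880 = 0.15, a_22 = 44/880 = 0.05, a_32 = 132/880 = 0.15
  a_13 = 240/600 = 0.40, a_23 = 0/600 = 0.00, a_33 = 210/600 = 0.35
I − A =
  [   0.80    -0.15    -0.40]
  [  -0.25     0.95     0.00]
  [  -0.35    -0.15     0.65]
Cofactors of I−A, C_ij = (−1)^(i+j)·(minor ij) (rows/columns in the sector order above):
  C_11 = (0.95)(0.65) − (0.00)(-0.15) = 0.6175
  C_12 = −[(-0.25)(0.65) − (0.00)(-0.35)] = 0.1625
  C_13 = (-0.25)(-0.15) − (0.95)(-0.35) = 0.3700
  C_21 = −[(-0.15)(0.65) − (-0.40)(-0.15)] = 0.1575
  C_22 = (0.80)(0.65) − (-0.40)(-0.35) = 0.3800
  C_23 = −[(0.80)(-0.15) − (-0.15)(-0.35)] = 0.1725
  C_31 = (-0.15)(0.00) − (-0.40)(0.95) = 0.3800
  C_32 = −[(0.80)(0.00) − (-0.40)(-0.25)] = 0.1000
  C_33 = (0.80)(0.95) − (-0.15)(-0.25) = 0.7225
det(I−A) = Σ_j (I−A)_1j·C_1j = (0.80)(0.6175) + (-0.15)(0.1625) + (-0.40)(0.3700) = 0.321625
adj(I−A) = Cᵀ =
  [ 0.6175   0.1575   0.3800]
  [ 0.1625   0.3800   0.1000]
  [ 0.3700   0.1725   0.7225]
(I − A)⁻¹ = adj(I−A) / det(I−A) ≈
  [   1.9199     0.4897     1.1815]
  [   0.5052     1.1815     0.3109]
  [   1.1504     0.5363     2.2464]
Δx = (I − A)⁻¹ Δd with Δd having +50 in the Distilling component and 0 elsewhere.
So Δx_2 = L_22 · (+50), where L_22 = adj(I−A)_22 / det(I−A) = 0.3800 / 0.321625.
Δx_2 = 0.3800 × (+50) / 0.321625 = 19.00 / 0.321625 ≈ 59.08.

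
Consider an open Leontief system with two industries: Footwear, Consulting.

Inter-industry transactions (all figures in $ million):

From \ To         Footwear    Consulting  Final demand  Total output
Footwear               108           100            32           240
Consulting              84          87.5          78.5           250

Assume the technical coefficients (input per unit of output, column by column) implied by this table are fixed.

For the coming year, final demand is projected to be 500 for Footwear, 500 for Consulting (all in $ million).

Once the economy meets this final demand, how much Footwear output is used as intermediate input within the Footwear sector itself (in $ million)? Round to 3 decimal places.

z_11 = 1086.207

Technical coefficients a_ij = z_ij / X_j:
  a_11 = 108/240 = 0.45, a_21 = 84/240 = 0.35
  a_12 = 100/250 = 0.40, a_22 = 87.5/250 = 0.35
I − A =
  [   0.55    -0.40]
  [  -0.35     0.65]
det(I−A) = (0.55)(0.65) − (-0.40)(-0.35) = 0.2175
adj(I−A) = [[0.65, 0.40], [0.35, 0.55]]
(I − A)⁻¹ = adj(I−A) / det(I−A) ≈
  [   2.9885     1.8391]
  [   1.6092     2.5287]
First solve x = (I − A)⁻¹ d = adj(I−A)·d / det(I−A); in particular x_1 = (0.65·500 + 0.40·500) / 0.2175 = 525.00 / 0.2175 ≈ 2413.79310.
Intermediate flow from 1 to 1: z_11 = a_11 · x_1 = 0.45 × 525.00 / 0.2175 = 236.25 / 0.2175 ≈ 1086.207.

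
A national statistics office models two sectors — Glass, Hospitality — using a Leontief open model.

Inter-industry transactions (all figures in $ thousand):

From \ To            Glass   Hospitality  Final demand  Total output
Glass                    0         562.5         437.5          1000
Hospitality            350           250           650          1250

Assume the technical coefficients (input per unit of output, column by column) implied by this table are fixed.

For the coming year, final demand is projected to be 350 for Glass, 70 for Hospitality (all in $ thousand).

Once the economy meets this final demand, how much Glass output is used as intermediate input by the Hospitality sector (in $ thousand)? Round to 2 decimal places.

z_GH = 134.82

Technical coefficients a_ij = z_ij / X_j:
  a_GG = 0/1000 = 0.00, a_HG = 350/1000 = 0.35
  a_GH = 562.5/1250 = 0.45, a_HH = 250/1250 = 0.20
I − A =
  [   1.00    -0.45]
  [  -0.35     0.80]
det(I−A) = (1.00)(0.80) − (-0.45)(-0.35) = 0.6425
adj(I−A) = [[0.80, 0.45], [0.35, 1.00]]
(I − A)⁻¹ = adj(I−A) / det(I−A) ≈
  [   1.2451     0.7004]
  [   0.5447     1.5564]
First solve x = (I − A)⁻¹ d = adj(I−A)·d / det(I−A); in particular x_H = (0.35·350 + 1.00·70) / 0.6425 = 192.50 / 0.6425 ≈ 299.6109.
Intermediate flow from G to H: z_GH = a_GH · x_H = 0.45 × 192.50 / 0.6425 = 86.625 / 0.6425 ≈ 134.82.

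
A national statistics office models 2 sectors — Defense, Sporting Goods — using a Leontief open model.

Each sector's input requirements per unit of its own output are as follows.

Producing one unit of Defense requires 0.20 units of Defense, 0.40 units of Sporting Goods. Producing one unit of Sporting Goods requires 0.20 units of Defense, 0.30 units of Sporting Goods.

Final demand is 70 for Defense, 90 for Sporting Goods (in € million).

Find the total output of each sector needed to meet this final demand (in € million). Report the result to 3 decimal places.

x_1 = 139.583, x_2 = 208.333

I − A =
  [   0.80    -0.20]
  [  -0.40     0.70]
det(I−A) = (0.80)(0.70) − (-0.20)(-0.40) = 0.4800
adj(I−A) = [[0.70, 0.20], [0.40, 0.80]]
(I − A)⁻¹ = adj(I−A) / det(I−A) ≈
  [   1.4583     0.4167]
  [   0.8333     1.6667]
x = (I − A)⁻¹ d = adj(I−A)·d / det(I−A), with det(I−A) = 0.4800:
  x_1 = (0.70·70 + 0.20·90) / 0.4800 = 67.00 / 0.4800 ≈ 139.583
  x_2 = (0.40·70 + 0.80·90) / 0.4800 = 100.00 / 0.4800 ≈ 208.333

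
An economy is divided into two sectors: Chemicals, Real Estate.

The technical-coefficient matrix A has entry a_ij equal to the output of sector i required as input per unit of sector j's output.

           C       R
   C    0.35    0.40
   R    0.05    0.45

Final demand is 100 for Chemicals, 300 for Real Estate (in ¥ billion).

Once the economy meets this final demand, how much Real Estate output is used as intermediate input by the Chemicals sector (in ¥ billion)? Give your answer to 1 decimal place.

z_RC = 25.9

I − A =
  [   0.65    -0.40]
  [  -0.05     0.55]
det(I−A) = (0.65)(0.55) − (-0.40)(-0.05) = 0.3375
adj(I−A) = [[0.55, 0.40], [0.05, 0.65]]
(I − A)⁻¹ = adj(I−A) / det(I−A) ≈
  [   1.6296     1.1852]
  [   0.1481     1.9259]
First solve x = (I − A)⁻¹ d = adj(I−A)·d / det(I−A); in particular x_C = (0.55·100 + 0.40·300) / 0.3375 = 175.00 / 0.3375 ≈ 518.519.
Intermediate flow from R to C: z_RC = a_RC · x_C = 0.05 × 175.00 / 0.3375 = 8.75 / 0.3375 ≈ 25.9.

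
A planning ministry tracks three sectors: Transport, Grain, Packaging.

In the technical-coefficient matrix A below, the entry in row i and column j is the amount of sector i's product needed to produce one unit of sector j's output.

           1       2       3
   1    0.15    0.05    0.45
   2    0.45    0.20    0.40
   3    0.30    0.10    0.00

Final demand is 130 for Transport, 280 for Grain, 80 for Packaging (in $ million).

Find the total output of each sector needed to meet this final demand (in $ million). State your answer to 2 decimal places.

I − A =
  [   0.85    -0.05    -0.45]
  [  -0.45     0.80    -0.40]
  [  -0.30    -0.10     1.00]
Cofactors of I−A, C_ij = (−1)^(i+j)·(minor ij) (rows/columns in the sector order above):
  C_11 = (0.80)(1.00) − (-0.40)(-0.10) = 0.7600
  C_12 = −[(-0.45)(1.00) − (-0.40)(-0.30)] = 0.5700
  C_13 = (-0.45)(-0.10) − (0.80)(-0.30) = 0.2850
  C_21 = −[(-0.05)(1.00) − (-0.45)(-0.10)] = 0.0950
  C_22 = (0.85)(1.00) − (-0.45)(-0.30) = 0.7150
  C_23 = −[(0.85)(-0.10) − (-0.05)(-0.30)] = 0.1000
  C_31 = (-0.05)(-0.40) − (-0.45)(0.80) = 0.3800
  C_32 = −[(0.85)(-0.40) − (-0.45)(-0.45)] = 0.5425
  C_33 = (0.85)(0.80) − (-0.05)(-0.45) = 0.6575
det(I−A) = Σ_j (I−A)_1j·C_1j = (0.85)(0.7600) + (-0.05)(0.5700) + (-0.45)(0.2850) = 0.48925
adj(I−A) = Cᵀ =
  [ 0.7600   0.0950   0.3800]
  [ 0.5700   0.7150   0.5425]
  [ 0.2850   0.1000   0.6575]
(I − A)⁻¹ = adj(I−A) / det(I−A) ≈
  [   1.5534     0.1942     0.7767]
  [   1.1650     1.4614     1.1088]
  [   0.5825     0.2044     1.3439]
x = (I − A)⁻¹ d = adj(I−A)·d / det(I−A), with det(I−A) = 0.48925:
  x_1 = (0.7600·130 + 0.0950·280 + 0.3800·80) / 0.48925 = 155.80 / 0.48925 ≈ 318.45
  x_2 = (0.5700·130 + 0.7150·280 + 0.5425·80) / 0.48925 = 317.70 / 0.48925 ≈ 649.36
  x_3 = (0.2850·130 + 0.1000·280 + 0.6575·80) / 0.48925 = 117.65 / 0.48925 ≈ 240.47

x_1 = 318.45, x_2 = 649.36, x_3 = 240.47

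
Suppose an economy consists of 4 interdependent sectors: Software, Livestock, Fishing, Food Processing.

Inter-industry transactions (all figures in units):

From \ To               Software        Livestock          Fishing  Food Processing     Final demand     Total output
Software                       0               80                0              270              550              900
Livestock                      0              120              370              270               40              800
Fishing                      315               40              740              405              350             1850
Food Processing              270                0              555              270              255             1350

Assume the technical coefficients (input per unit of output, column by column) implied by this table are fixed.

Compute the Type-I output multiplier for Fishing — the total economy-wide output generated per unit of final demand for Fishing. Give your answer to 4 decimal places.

m_3 = 4.4885

Technical coefficients a_ij = z_ij / X_j:
  a_11 = 0/900 = 0.00, a_21 = 0/900 = 0.00, a_31 = 315/900 = 0.35, a_41 = 270/900 = 0.30
  a_12 = 80/800 = 0.10, a_22 = 120/800 = 0.15, a_32 = 40/800 = 0.05, a_42 = 0/800 = 0.00
  a_13 = 0/1850 = 0.00, a_23 = 370/1850 = 0.20, a_33 = 740/1850 = 0.40, a_43 = 555/1850 = 0.30
  a_14 = 270/1350 = 0.20, a_24 = 270/1350 = 0.20, a_34 = 405/1350 = 0.30, a_44 = 270/1350 = 0.20
I − A =
  [   1.00    -0.10     0.00    -0.20]
  [   0.00     0.85    -0.20    -0.20]
  [  -0.35    -0.05     0.60    -0.30]
  [  -0.30     0.00    -0.30     0.80]
Compute the cofactors C_ij = (−1)^(i+j)·(3×3 minor ij) of I−A; the adjugate is their transpose:
adj(I−A) = Cᵀ =
  [ 0.32050   0.04200   0.07300   0.11800]
  [ 0.13100   0.33300   0.20800   0.19400]
  [ 0.31750   0.07400   0.62300   0.33150]
  [ 0.23925   0.04350   0.26100   0.49300]
det(I−A) = Σ_j (I−A)_1j·C_1j = (1.00)(0.32050) + (-0.10)(0.13100) + (0.00)(0.31750) + (-0.20)(0.23925) = 0.25955
(I − A)⁻¹ = adj(I−A) / det(I−A) ≈
  [   1.23483     0.16182     0.28126     0.45463]
  [   0.50472     1.28299     0.80139     0.74745]
  [   1.22327     0.28511     2.40031     1.27721]
  [   0.92179     0.16760     1.00559     1.89944]
The output multiplier for sector j is the column-j sum of the Leontief inverse (I − A)⁻¹ = adj(I−A) / det(I−A).
Column 3 of adj(I−A): (0.07300, 0.20800, 0.62300, 0.26100); det(I−A) = 0.25955.
m_3 = (0.07300 + 0.20800 + 0.62300 + 0.26100) / 0.25955 = 1.165 / 0.25955 ≈ 4.4885.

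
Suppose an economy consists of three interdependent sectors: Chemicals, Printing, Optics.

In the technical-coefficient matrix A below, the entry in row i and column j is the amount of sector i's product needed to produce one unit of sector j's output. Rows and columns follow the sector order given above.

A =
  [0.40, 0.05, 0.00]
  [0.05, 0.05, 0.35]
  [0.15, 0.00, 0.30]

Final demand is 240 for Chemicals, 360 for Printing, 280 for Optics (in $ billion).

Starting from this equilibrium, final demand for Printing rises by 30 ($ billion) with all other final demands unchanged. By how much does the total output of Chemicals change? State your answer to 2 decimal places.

I − A =
  [   0.60    -0.05     0.00]
  [  -0.05     0.95    -0.35]
  [  -0.15     0.00     0.70]
Cofactors of I−A, C_ij = (−1)^(i+j)·(minor ij) (rows/columns in the sector order above):
  C_11 = (0.95)(0.70) − (-0.35)(0.00) = 0.6650
  C_12 = −[(-0.05)(0.70) − (-0.35)(-0.15)] = 0.0875
  C_13 = (-0.05)(0.00) − (0.95)(-0.15) = 0.1425
  C_21 = −[(-0.05)(0.70) − (0.00)(0.00)] = 0.0350
  C_22 = (0.60)(0.70) − (0.00)(-0.15) = 0.4200
  C_23 = −[(0.60)(0.00) − (-0.05)(-0.15)] = 0.0075
  C_31 = (-0.05)(-0.35) − (0.00)(0.95) = 0.0175
  C_32 = −[(0.60)(-0.35) − (0.00)(-0.05)] = 0.2100
  C_33 = (0.60)(0.95) − (-0.05)(-0.05) = 0.5675
det(I−A) = Σ_j (I−A)_1j·C_1j = (0.60)(0.6650) + (-0.05)(0.0875) + (0.00)(0.1425) = 0.394625
adj(I−A) = Cᵀ =
  [ 0.6650   0.0350   0.0175]
  [ 0.0875   0.4200   0.2100]
  [ 0.1425   0.0075   0.5675]
(I − A)⁻¹ = adj(I−A) / det(I−A) ≈
  [   1.6851     0.0887     0.0443]
  [   0.2217     1.0643     0.5322]
  [   0.3611     0.0190     1.4381]
Δx = (I − A)⁻¹ Δd with Δd having +30 in the Printing component and 0 elsewhere.
So Δx_C = L_CP · (+30), where L_CP = adj(I−A)_CP / det(I−A) = 0.0350 / 0.394625.
Δx_C = 0.0350 × (+30) / 0.394625 = 1.05 / 0.394625 ≈ 2.66.

Δx_C = 2.66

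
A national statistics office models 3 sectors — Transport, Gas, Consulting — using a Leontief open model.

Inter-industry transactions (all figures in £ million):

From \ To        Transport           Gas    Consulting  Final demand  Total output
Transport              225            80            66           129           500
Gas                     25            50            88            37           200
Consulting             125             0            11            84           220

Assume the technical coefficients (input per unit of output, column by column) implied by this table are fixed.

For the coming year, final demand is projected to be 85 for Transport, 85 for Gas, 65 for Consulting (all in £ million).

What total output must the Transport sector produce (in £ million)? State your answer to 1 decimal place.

x_T = 426.2

Technical coefficients a_ij = z_ij / X_j:
  a_TT = 225/500 = 0.45, a_GT = 25/500 = 0.05, a_CT = 125/500 = 0.25
  a_TG = 80/200 = 0.40, a_GG = 50/200 = 0.25, a_CG = 0/200 = 0.00
  a_TC = 66/220 = 0.30, a_GC = 88/220 = 0.40, a_CC = 11/220 = 0.05
I − A =
  [   0.55    -0.40    -0.30]
  [  -0.05     0.75    -0.40]
  [  -0.25     0.00     0.95]
Cofactors of I−A, C_ij = (−1)^(i+j)·(minor ij) (rows/columns in the sector order above):
  C_11 = (0.75)(0.95) − (-0.40)(0.00) = 0.7125
  C_12 = −[(-0.05)(0.95) − (-0.40)(-0.25)] = 0.1475
  C_13 = (-0.05)(0.00) − (0.75)(-0.25) = 0.1875
  C_21 = −[(-0.40)(0.95) − (-0.30)(0.00)] = 0.3800
  C_22 = (0.55)(0.95) − (-0.30)(-0.25) = 0.4475
  C_23 = −[(0.55)(0.00) − (-0.40)(-0.25)] = 0.1000
  C_31 = (-0.40)(-0.40) − (-0.30)(0.75) = 0.3850
  C_32 = −[(0.55)(-0.40) − (-0.30)(-0.05)] = 0.2350
  C_33 = (0.55)(0.75) − (-0.40)(-0.05) = 0.3925
det(I−A) = Σ_j (I−A)_1j·C_1j = (0.55)(0.7125) + (-0.40)(0.1475) + (-0.30)(0.1875) = 0.276625
adj(I−A) = Cᵀ =
  [ 0.7125   0.3800   0.3850]
  [ 0.1475   0.4475   0.2350]
  [ 0.1875   0.1000   0.3925]
(I − A)⁻¹ = adj(I−A) / det(I−A) ≈
  [   2.5757     1.3737     1.3918]
  [   0.5332     1.6177     0.8495]
  [   0.6778     0.3615     1.4189]
x = (I − A)⁻¹ d = adj(I−A)·d / det(I−A), with det(I−A) = 0.276625:
  x_T = (0.7125·85 + 0.3800·85 + 0.3850·65) / 0.276625 = 117.8875 / 0.276625 ≈ 426.2
  x_G = (0.1475·85 + 0.4475·85 + 0.2350·65) / 0.276625 = 65.85 / 0.276625 ≈ 238.0
  x_C = (0.1875·85 + 0.1000·85 + 0.3925·65) / 0.276625 = 49.95 / 0.276625 ≈ 180.6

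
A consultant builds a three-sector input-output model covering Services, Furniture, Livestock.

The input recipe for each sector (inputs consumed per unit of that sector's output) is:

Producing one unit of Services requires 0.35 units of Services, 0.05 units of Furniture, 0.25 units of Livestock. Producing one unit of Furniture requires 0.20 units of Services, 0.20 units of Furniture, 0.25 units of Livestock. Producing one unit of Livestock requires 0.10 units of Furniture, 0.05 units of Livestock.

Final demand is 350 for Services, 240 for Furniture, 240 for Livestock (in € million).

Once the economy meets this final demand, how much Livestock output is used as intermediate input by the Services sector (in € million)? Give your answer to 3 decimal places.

z_LS = 166.028

I − A =
  [   0.65    -0.20     0.00]
  [  -0.05     0.80    -0.10]
  [  -0.25    -0.25     0.95]
Cofactors of I−A, C_ij = (−1)^(i+j)·(minor ij) (rows/columns in the sector order above):
  C_11 = (0.80)(0.95) − (-0.10)(-0.25) = 0.7350
  C_12 = −[(-0.05)(0.95) − (-0.10)(-0.25)] = 0.0725
  C_13 = (-0.05)(-0.25) − (0.80)(-0.25) = 0.2125
  C_21 = −[(-0.20)(0.95) − (0.00)(-0.25)] = 0.1900
  C_22 = (0.65)(0.95) − (0.00)(-0.25) = 0.6175
  C_23 = −[(0.65)(-0.25) − (-0.20)(-0.25)] = 0.2125
  C_31 = (-0.20)(-0.10) − (0.00)(0.80) = 0.0200
  C_32 = −[(0.65)(-0.10) − (0.00)(-0.05)] = 0.0650
  C_33 = (0.65)(0.80) − (-0.20)(-0.05) = 0.5100
det(I−A) = Σ_j (I−A)_1j·C_1j = (0.65)(0.7350) + (-0.20)(0.0725) + (0.00)(0.2125) = 0.46325
adj(I−A) = Cᵀ =
  [ 0.7350   0.1900   0.0200]
  [ 0.0725   0.6175   0.0650]
  [ 0.2125   0.2125   0.5100]
(I − A)⁻¹ = adj(I−A) / det(I−A) ≈
  [   1.5866     0.4101     0.0432]
  [   0.1565     1.3330     0.1403]
  [   0.4587     0.4587     1.1009]
First solve x = (I − A)⁻¹ d = adj(I−A)·d / det(I−A); in particular x_S = (0.7350·350 + 0.1900·240 + 0.0200·240) / 0.46325 = 307.65 / 0.46325 ≈ 664.11225.
Intermediate flow from L to S: z_LS = a_LS · x_S = 0.25 × 307.65 / 0.46325 = 76.9125 / 0.46325 ≈ 166.028.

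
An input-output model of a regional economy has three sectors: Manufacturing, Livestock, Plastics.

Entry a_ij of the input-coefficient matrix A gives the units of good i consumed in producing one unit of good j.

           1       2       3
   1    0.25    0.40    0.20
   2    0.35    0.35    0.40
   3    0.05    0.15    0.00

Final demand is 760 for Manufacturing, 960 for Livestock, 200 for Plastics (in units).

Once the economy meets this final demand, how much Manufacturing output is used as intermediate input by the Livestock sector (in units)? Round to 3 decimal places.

z_12 = 1536.000

I − A =
  [   0.75    -0.40    -0.20]
  [  -0.35     0.65    -0.40]
  [  -0.05    -0.15     1.00]
Cofactors of I−A, C_ij = (−1)^(i+j)·(minor ij) (rows/columns in the sector order above):
  C_11 = (0.65)(1.00) − (-0.40)(-0.15) = 0.5900
  C_12 = −[(-0.35)(1.00) − (-0.40)(-0.05)] = 0.3700
  C_13 = (-0.35)(-0.15) − (0.65)(-0.05) = 0.0850
  C_21 = −[(-0.40)(1.00) − (-0.20)(-0.15)] = 0.4300
  C_22 = (0.75)(1.00) − (-0.20)(-0.05) = 0.7400
  C_23 = −[(0.75)(-0.15) − (-0.40)(-0.05)] = 0.1325
  C_31 = (-0.40)(-0.40) − (-0.20)(0.65) = 0.2900
  C_32 = −[(0.75)(-0.40) − (-0.20)(-0.35)] = 0.3700
  C_33 = (0.75)(0.65) − (-0.40)(-0.35) = 0.3475
det(I−A) = Σ_j (I−A)_1j·C_1j = (0.75)(0.5900) + (-0.40)(0.3700) + (-0.20)(0.0850) = 0.2775
adj(I−A) = Cᵀ =
  [ 0.5900   0.4300   0.2900]
  [ 0.3700   0.7400   0.3700]
  [ 0.0850   0.1325   0.3475]
(I − A)⁻¹ = adj(I−A) / det(I−A) ≈
  [   2.1261     1.5495     1.0450]
  [   1.3333     2.6667     1.3333]
  [   0.3063     0.4775     1.2523]
First solve x = (I − A)⁻¹ d = adj(I−A)·d / det(I−A); in particular x_2 = (0.3700·760 + 0.7400·960 + 0.3700·200) / 0.2775 = 1065.60 / 0.2775 = 3840.00000.
Intermediate flow from 1 to 2: z_12 = a_12 · x_2 = 0.40 × 1065.60 / 0.2775 = 426.24 / 0.2775 = 1536.000.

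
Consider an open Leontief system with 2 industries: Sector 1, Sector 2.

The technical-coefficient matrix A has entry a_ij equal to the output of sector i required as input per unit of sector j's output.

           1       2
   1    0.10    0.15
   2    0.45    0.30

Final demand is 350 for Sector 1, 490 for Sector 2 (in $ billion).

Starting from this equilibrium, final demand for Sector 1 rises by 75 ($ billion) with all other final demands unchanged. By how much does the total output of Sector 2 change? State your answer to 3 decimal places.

Δx_2 = 60.000

I − A =
  [   0.90    -0.15]
  [  -0.45     0.70]
det(I−A) = (0.90)(0.70) − (-0.15)(-0.45) = 0.5625
adj(I−A) = [[0.70, 0.15], [0.45, 0.90]]
(I − A)⁻¹ = adj(I−A) / det(I−A) ≈
  [   1.2444     0.2667]
  [   0.8000     1.6000]
Δx = (I − A)⁻¹ Δd with Δd having +75 in the Sector 1 component and 0 elsewhere.
So Δx_2 = L_21 · (+75), where L_21 = adj(I−A)_21 / det(I−A) = 0.45 / 0.5625.
Δx_2 = 0.45 × (+75) / 0.5625 = 33.75 / 0.5625 = 60.000.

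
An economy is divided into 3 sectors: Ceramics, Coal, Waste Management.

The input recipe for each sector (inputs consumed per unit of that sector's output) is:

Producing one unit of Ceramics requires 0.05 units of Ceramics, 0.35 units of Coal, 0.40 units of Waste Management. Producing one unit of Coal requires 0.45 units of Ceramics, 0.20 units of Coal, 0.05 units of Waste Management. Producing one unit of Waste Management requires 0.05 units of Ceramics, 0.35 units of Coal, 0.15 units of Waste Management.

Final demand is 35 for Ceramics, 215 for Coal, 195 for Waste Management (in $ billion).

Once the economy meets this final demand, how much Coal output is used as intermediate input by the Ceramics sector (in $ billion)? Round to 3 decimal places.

z_21 = 121.663

I − A =
  [   0.95    -0.45    -0.05]
  [  -0.35     0.80    -0.35]
  [  -0.40    -0.05     0.85]
Cofactors of I−A, C_ij = (−1)^(i+j)·(minor ij) (rows/columns in the sector order above):
  C_11 = (0.80)(0.85) − (-0.35)(-0.05) = 0.6625
  C_12 = −[(-0.35)(0.85) − (-0.35)(-0.40)] = 0.4375
  C_13 = (-0.35)(-0.05) − (0.80)(-0.40) = 0.3375
  C_21 = −[(-0.45)(0.85) − (-0.05)(-0.05)] = 0.3850
  C_22 = (0.95)(0.85) − (-0.05)(-0.40) = 0.7875
  C_23 = −[(0.95)(-0.05) − (-0.45)(-0.40)] = 0.2275
  C_31 = (-0.45)(-0.35) − (-0.05)(0.80) = 0.1975
  C_32 = −[(0.95)(-0.35) − (-0.05)(-0.35)] = 0.3500
  C_33 = (0.95)(0.80) − (-0.45)(-0.35) = 0.6025
det(I−A) = Σ_j (I−A)_1j·C_1j = (0.95)(0.6625) + (-0.45)(0.4375) + (-0.05)(0.3375) = 0.415625
adj(I−A) = Cᵀ =
  [ 0.6625   0.3850   0.1975]
  [ 0.4375   0.7875   0.3500]
  [ 0.3375   0.2275   0.6025]
(I − A)⁻¹ = adj(I−A) / det(I−A) ≈
  [   1.5940     0.9263     0.4752]
  [   1.0526     1.8947     0.8421]
  [   0.8120     0.5474     1.4496]
First solve x = (I − A)⁻¹ d = adj(I−A)·d / det(I−A); in particular x_1 = (0.6625·35 + 0.3850·215 + 0.1975·195) / 0.415625 = 144.475 / 0.415625 ≈ 347.60902.
Intermediate flow from 2 to 1: z_21 = a_21 · x_1 = 0.35 × 144.475 / 0.415625 = 50.56625 / 0.415625 ≈ 121.663.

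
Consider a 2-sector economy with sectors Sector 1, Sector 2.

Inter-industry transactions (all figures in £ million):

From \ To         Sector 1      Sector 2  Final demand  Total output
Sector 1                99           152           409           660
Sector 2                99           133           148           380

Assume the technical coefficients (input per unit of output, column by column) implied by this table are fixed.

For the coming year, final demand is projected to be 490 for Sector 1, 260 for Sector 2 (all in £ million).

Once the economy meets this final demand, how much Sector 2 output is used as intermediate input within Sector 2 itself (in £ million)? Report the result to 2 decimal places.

z_22 = 209.29

Technical coefficients a_ij = z_ij / X_j:
  a_11 = 99/660 = 0.15, a_21 = 99/660 = 0.15
  a_12 = 152/380 = 0.40, a_22 = 133/380 = 0.35
I − A =
  [   0.85    -0.40]
  [  -0.15     0.65]
det(I−A) = (0.85)(0.65) − (-0.40)(-0.15) = 0.4925
adj(I−A) = [[0.65, 0.40], [0.15, 0.85]]
(I − A)⁻¹ = adj(I−A) / det(I−A) ≈
  [   1.3198     0.8122]
  [   0.3046     1.7259]
First solve x = (I − A)⁻¹ d = adj(I−A)·d / det(I−A); in particular x_2 = (0.15·490 + 0.85·260) / 0.4925 = 294.50 / 0.4925 ≈ 597.9695.
Intermediate flow from 2 to 2: z_22 = a_22 · x_2 = 0.35 × 294.50 / 0.4925 = 103.075 / 0.4925 ≈ 209.29.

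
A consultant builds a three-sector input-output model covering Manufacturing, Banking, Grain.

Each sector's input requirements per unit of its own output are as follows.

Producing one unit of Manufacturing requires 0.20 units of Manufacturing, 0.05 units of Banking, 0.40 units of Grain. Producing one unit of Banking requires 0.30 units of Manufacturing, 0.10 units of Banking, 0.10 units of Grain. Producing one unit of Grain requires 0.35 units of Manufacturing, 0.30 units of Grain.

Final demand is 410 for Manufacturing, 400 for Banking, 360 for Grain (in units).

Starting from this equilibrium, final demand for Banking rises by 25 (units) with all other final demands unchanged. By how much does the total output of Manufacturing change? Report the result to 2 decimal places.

I − A =
  [   0.80    -0.30    -0.35]
  [  -0.05     0.90     0.00]
  [  -0.40    -0.10     0.70]
Cofactors of I−A, C_ij = (−1)^(i+j)·(minor ij) (rows/columns in the sector order above):
  C_11 = (0.90)(0.70) − (0.00)(-0.10) = 0.6300
  C_12 = −[(-0.05)(0.70) − (0.00)(-0.40)] = 0.0350
  C_13 = (-0.05)(-0.10) − (0.90)(-0.40) = 0.3650
  C_21 = −[(-0.30)(0.70) − (-0.35)(-0.10)] = 0.2450
  C_22 = (0.80)(0.70) − (-0.35)(-0.40) = 0.4200
  C_23 = −[(0.80)(-0.10) − (-0.30)(-0.40)] = 0.2000
  C_31 = (-0.30)(0.00) − (-0.35)(0.90) = 0.3150
  C_32 = −[(0.80)(0.00) − (-0.35)(-0.05)] = 0.0175
  C_33 = (0.80)(0.90) − (-0.30)(-0.05) = 0.7050
det(I−A) = Σ_j (I−A)_1j·C_1j = (0.80)(0.6300) + (-0.30)(0.0350) + (-0.35)(0.3650) = 0.36575
adj(I−A) = Cᵀ =
  [ 0.6300   0.2450   0.3150]
  [ 0.0350   0.4200   0.0175]
  [ 0.3650   0.2000   0.7050]
(I − A)⁻¹ = adj(I−A) / det(I−A) ≈
  [   1.7225     0.6699     0.8612]
  [   0.0957     1.1483     0.0478]
  [   0.9979     0.5468     1.9275]
Δx = (I − A)⁻¹ Δd with Δd having +25 in the Banking component and 0 elsewhere.
So Δx_1 = L_12 · (+25), where L_12 = adj(I−A)_12 / det(I−A) = 0.2450 / 0.36575.
Δx_1 = 0.2450 × (+25) / 0.36575 = 6.125 / 0.36575 ≈ 16.75.

Δx_1 = 16.75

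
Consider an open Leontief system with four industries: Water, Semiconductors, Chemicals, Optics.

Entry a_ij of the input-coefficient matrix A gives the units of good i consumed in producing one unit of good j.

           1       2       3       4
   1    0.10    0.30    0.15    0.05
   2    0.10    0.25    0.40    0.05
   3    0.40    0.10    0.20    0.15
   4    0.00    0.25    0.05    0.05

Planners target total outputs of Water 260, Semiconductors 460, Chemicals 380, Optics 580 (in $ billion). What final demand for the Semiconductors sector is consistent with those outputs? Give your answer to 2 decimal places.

I − A =
  [   0.90    -0.30    -0.15    -0.05]
  [  -0.10     0.75    -0.40    -0.05]
  [  -0.40    -0.10     0.80    -0.15]
  [   0.00    -0.25    -0.05     0.95]
d = (I − A) x:
  d_1 = (+0.90)·260 + (-0.30)·460 + (-0.15)·380 + (-0.05)·580 = 10.00
  d_2 = (-0.10)·260 + (+0.75)·460 + (-0.40)·380 + (-0.05)·580 = 138.00
  d_3 = (-0.40)·260 + (-0.10)·460 + (+0.80)·380 + (-0.15)·580 = 67.00
  d_4 = (+0.00)·260 + (-0.25)·460 + (-0.05)·380 + (+0.95)·580 = 417.00

d_2 = 138.00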